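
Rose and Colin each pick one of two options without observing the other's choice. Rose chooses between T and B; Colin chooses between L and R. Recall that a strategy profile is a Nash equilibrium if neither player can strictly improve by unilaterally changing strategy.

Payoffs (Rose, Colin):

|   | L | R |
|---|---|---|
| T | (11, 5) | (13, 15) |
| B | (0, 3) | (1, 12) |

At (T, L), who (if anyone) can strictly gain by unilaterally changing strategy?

Colin

Rose at (T, L) earns 11; deviating to B yields 0 — not better.
Colin earns 5; deviating to R yields 15 — a strict improvement.
Only Colin has a strictly profitable deviation.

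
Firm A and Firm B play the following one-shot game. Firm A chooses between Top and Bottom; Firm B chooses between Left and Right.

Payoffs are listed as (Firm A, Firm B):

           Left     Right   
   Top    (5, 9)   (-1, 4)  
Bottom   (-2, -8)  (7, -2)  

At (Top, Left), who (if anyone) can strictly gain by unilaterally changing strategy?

Neither

Firm A at (Top, Left) earns 5; deviating to Bottom yields -2 — not better.
Firm B earns 9; deviating to Right yields 4 — not better.
Neither player can strictly improve; the profile is a Nash equilibrium.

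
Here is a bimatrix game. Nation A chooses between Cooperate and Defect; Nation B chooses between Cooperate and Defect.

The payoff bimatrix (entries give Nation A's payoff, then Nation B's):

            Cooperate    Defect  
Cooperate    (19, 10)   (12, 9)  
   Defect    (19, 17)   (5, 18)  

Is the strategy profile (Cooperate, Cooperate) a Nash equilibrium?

Yes

At (Cooperate, Cooperate), Nation A earns 19; switching to Defect would give 19, so Nation A has no profitable deviation.
Nation B earns 10; switching to Defect would give 9, so Nation B has no profitable deviation.
Neither player can gain by a unilateral deviation, so this profile is a Nash equilibrium.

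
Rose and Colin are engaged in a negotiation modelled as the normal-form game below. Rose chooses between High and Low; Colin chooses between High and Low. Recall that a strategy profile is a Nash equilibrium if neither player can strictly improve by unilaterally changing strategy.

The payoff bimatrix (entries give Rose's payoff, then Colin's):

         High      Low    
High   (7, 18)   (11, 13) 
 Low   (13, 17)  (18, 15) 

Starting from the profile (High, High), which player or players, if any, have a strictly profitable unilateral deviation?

Rose at (High, High) earns 7; deviating to Low yields 13 — a strict improvement.
Colin earns 18; deviating to Low yields 13 — not better.
Only Rose has a strictly profitable deviation.

Rose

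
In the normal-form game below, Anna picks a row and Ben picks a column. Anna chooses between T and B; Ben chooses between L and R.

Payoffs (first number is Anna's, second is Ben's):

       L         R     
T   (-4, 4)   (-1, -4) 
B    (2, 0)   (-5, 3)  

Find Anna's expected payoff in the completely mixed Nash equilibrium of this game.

First find y, the probability Ben plays L, from Anna's indifference between T and B: −4y − (1−y) = 2y − 5(1−y), giving y = 2/5.
Since Anna is indifferent in equilibrium, Anna's expected payoff equals the payoff from either row against (2/5, 3/5). Using T: −4(2/5) − (3/5) = -11/5.

-11/5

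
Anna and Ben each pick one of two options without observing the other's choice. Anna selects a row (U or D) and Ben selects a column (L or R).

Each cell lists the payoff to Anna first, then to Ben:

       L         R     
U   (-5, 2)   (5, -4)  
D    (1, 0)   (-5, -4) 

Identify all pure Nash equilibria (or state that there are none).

(D, L)

(U, L): Anna prefers D (1 > -5) — not an equilibrium.
(U, R): Ben prefers L (2 > -4) — not an equilibrium.
(D, L): Anna gets 1 ≥ -5 from U, and Ben gets 0 ≥ -4 from R — Nash equilibrium.
(D, R): Anna prefers U (5 > -5); Ben prefers L (0 > -4) — not an equilibrium.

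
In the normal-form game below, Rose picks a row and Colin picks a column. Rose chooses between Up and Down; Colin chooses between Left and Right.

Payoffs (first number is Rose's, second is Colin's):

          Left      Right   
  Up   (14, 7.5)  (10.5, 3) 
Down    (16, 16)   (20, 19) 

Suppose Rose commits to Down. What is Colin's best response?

Right

Against Down, Colin earns 16 from Left and 19 from Right.
So Right is the best response.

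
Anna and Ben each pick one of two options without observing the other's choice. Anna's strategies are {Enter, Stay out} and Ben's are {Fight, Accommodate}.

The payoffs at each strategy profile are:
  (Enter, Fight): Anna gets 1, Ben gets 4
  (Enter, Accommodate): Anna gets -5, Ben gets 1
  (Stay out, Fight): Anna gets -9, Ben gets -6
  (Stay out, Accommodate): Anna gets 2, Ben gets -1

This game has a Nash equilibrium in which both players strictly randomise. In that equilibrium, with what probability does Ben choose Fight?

7/17

Let y be the probability that Ben plays Fight. In a completely mixed equilibrium, Anna must be indifferent between Enter and Stay out.
Anna's expected payoff from Enter is y − 5(1−y); from Stay out it is −9y + 2(1−y).
Setting these equal: 6y − 5 = −11y + 2, so y = 7/17.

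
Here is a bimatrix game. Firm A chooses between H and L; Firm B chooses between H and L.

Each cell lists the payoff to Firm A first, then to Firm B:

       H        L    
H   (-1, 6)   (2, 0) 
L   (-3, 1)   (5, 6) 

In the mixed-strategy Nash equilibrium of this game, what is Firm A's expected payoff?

1/5

First find q, the probability Firm B plays H, from Firm A's indifference between H and L: −q + 2(1−q) = −3q + 5(1−q), giving q = 3/5.
Since Firm A is indifferent in equilibrium, Firm A's expected payoff equals the payoff from either row against (3/5, 2/5). Using H: −(3/5) + 2(2/5) = 1/5.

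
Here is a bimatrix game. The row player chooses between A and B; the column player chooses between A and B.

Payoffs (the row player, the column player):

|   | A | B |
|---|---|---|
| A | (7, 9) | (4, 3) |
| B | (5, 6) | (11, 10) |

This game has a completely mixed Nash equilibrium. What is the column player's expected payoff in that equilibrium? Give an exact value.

36/5

First find x, the probability the row player plays A, from the column player's indifference between A and B: 9x + 6(1−x) = 3x + 10(1−x), giving x = 2/5.
Since the column player is indifferent in equilibrium, the column player's expected payoff equals the payoff from either column against (2/5, 3/5). Using A: 9(2/5) + 6(3/5) = 36/5.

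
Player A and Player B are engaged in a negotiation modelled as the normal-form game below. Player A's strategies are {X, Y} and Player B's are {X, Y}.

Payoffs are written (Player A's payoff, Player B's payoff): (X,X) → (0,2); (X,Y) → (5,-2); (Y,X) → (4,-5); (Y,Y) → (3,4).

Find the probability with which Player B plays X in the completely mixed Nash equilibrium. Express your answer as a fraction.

1/3

Let y be the probability that Player B plays X. In a completely mixed equilibrium, Player A must be indifferent between X and Y.
Player A's expected payoff from X is 5(1−y); from Y it is 4y + 3(1−y).
Setting these equal: −5y + 5 = y + 3, so y = 1/3.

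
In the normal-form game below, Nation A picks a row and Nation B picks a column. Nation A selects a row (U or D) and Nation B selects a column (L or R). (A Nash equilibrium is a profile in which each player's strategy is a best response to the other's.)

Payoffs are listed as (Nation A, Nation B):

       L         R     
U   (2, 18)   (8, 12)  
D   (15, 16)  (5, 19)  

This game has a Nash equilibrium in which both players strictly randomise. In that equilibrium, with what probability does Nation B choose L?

Let q be the probability that Nation B plays L. In a completely mixed equilibrium, Nation A must be indifferent between U and D.
Nation A's expected payoff from U is 2q + 8(1−q); from D it is 15q + 5(1−q).
Setting these equal: −6q + 8 = 10q + 5, so q = 3/16.

3/16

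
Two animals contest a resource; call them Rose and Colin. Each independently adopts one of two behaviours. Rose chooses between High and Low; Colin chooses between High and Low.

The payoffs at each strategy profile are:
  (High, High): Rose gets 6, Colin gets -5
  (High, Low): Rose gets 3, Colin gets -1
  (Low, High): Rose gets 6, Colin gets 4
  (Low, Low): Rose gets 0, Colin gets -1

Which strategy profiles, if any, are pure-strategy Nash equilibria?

(High, High): Colin prefers Low (-1 > -5) — not an equilibrium.
(High, Low): Rose gets 3 ≥ 0 from Low, and Colin gets -1 ≥ -5 from High — Nash equilibrium.
(Low, High): Rose gets 6 ≥ 6 from High, and Colin gets 4 ≥ -1 from Low — Nash equilibrium.
(Low, Low): Rose prefers High (3 > 0); Colin prefers High (4 > -1) — not an equilibrium.

(High, Low) and (Low, High)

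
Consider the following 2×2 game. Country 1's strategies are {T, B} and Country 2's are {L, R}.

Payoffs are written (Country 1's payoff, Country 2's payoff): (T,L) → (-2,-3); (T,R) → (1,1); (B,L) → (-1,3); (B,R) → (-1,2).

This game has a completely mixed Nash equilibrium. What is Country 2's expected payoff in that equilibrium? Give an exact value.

9/5

First find p, the probability Country 1 plays T, from Country 2's indifference between L and R: −3p + 3(1−p) = p + 2(1−p), giving p = 1/5.
Since Country 2 is indifferent in equilibrium, Country 2's expected payoff equals the payoff from either column against (1/5, 4/5). Using L: −3(1/5) + 3(4/5) = 9/5.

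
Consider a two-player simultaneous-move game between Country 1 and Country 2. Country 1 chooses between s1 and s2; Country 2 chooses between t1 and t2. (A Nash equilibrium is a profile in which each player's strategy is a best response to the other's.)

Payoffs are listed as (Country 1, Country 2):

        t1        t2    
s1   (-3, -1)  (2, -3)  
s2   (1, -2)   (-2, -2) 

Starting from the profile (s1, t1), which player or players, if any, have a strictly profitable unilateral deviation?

Country 1 at (s1, t1) earns -3; deviating to s2 yields 1 — a strict improvement.
Country 2 earns -1; deviating to t2 yields -3 — not better.
Only Country 1 has a strictly profitable deviation.

Country 1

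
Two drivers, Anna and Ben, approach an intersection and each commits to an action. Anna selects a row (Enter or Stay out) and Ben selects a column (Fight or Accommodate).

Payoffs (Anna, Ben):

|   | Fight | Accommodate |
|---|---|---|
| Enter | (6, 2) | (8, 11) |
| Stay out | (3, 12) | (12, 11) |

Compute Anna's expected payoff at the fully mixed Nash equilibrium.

48/7

First find q, the probability Ben plays Fight, from Anna's indifference between Enter and Stay out: 6q + 8(1−q) = 3q + 12(1−q), giving q = 4/7.
Since Anna is indifferent in equilibrium, Anna's expected payoff equals the payoff from either row against (4/7, 3/7). Using Enter: 6(4/7) + 8(3/7) = 48/7.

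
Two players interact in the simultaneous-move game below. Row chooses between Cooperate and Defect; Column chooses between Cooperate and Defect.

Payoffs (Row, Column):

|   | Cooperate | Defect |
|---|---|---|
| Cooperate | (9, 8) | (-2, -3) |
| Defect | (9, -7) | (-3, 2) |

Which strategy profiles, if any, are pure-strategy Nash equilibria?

(Cooperate, Cooperate)

(Cooperate, Cooperate): Row gets 9 ≥ 9 from Defect, and Column gets 8 ≥ -3 from Defect — Nash equilibrium.
(Cooperate, Defect): Column prefers Cooperate (8 > -3) — not an equilibrium.
(Defect, Cooperate): Column prefers Defect (2 > -7) — not an equilibrium.
(Defect, Defect): Row prefers Cooperate (-2 > -3) — not an equilibrium.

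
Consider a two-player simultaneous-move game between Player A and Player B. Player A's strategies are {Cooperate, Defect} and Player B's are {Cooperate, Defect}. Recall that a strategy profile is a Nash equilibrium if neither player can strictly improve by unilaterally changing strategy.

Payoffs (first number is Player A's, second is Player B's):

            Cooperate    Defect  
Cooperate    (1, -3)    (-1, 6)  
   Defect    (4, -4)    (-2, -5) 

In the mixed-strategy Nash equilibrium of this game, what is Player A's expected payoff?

-1/2

First find y, the probability Player B plays Cooperate, from Player A's indifference between Cooperate and Defect: y − (1−y) = 4y − 2(1−y), giving y = 1/4.
Since Player A is indifferent in equilibrium, Player A's expected payoff equals the payoff from either row against (1/4, 3/4). Using Cooperate: (1/4) − (3/4) = -1/2.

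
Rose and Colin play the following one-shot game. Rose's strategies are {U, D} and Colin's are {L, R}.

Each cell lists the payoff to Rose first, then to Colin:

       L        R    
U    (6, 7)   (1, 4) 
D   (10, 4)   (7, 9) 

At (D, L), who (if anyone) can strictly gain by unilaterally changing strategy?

Rose at (D, L) earns 10; deviating to U yields 6 — not better.
Colin earns 4; deviating to R yields 9 — a strict improvement.
Only Colin has a strictly profitable deviation.

Colin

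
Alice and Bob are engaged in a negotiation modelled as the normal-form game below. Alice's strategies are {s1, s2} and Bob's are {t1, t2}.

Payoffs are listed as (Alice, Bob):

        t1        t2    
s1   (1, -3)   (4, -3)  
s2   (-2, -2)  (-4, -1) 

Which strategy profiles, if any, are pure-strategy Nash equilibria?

(s1, t1): Alice gets 1 ≥ -2 from s2, and Bob gets -3 ≥ -3 from t2 — Nash equilibrium.
(s1, t2): Alice gets 4 ≥ -4 from s2, and Bob gets -3 ≥ -3 from t1 — Nash equilibrium.
(s2, t1): Alice prefers s1 (1 > -2); Bob prefers t2 (-1 > -2) — not an equilibrium.
(s2, t2): Alice prefers s1 (4 > -4) — not an equilibrium.

(s1, t1) and (s1, t2)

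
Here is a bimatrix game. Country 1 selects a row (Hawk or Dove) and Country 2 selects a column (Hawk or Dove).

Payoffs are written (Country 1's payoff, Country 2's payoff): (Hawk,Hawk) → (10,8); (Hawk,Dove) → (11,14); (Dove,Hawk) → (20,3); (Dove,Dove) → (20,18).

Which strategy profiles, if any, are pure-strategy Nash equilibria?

(Hawk, Hawk): Country 1 prefers Dove (20 > 10); Country 2 prefers Dove (14 > 8) — not an equilibrium.
(Hawk, Dove): Country 1 prefers Dove (20 > 11) — not an equilibrium.
(Dove, Hawk): Country 2 prefers Dove (18 > 3) — not an equilibrium.
(Dove, Dove): Country 1 gets 20 ≥ 11 from Hawk, and Country 2 gets 18 ≥ 3 from Hawk — Nash equilibrium.

(Dove, Dove)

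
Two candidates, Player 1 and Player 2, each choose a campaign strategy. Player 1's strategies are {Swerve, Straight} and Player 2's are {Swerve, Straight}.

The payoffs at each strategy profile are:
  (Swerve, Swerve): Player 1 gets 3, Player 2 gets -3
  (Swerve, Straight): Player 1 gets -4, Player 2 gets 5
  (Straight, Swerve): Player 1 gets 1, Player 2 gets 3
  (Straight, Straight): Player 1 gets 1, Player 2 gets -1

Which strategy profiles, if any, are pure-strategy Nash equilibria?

(Swerve, Swerve): Player 2 prefers Straight (5 > -3) — not an equilibrium.
(Swerve, Straight): Player 1 prefers Straight (1 > -4) — not an equilibrium.
(Straight, Swerve): Player 1 prefers Swerve (3 > 1) — not an equilibrium.
(Straight, Straight): Player 2 prefers Swerve (3 > -1) — not an equilibrium.

none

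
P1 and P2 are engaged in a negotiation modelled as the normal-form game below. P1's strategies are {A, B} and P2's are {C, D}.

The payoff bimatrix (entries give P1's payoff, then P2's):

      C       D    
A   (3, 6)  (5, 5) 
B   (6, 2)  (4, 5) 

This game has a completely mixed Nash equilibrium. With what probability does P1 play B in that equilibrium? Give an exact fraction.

1/4

Let r be the probability that P1 plays A. In a completely mixed equilibrium, P2 must be indifferent between C and D.
P2's expected payoff from C is 6r + 2(1−r); from D it is 5r + 5(1−r).
Setting these equal: 4r + 2 = 5, so r = 3/4.
Therefore P1 plays B with probability 1 − 3/4 = 1/4.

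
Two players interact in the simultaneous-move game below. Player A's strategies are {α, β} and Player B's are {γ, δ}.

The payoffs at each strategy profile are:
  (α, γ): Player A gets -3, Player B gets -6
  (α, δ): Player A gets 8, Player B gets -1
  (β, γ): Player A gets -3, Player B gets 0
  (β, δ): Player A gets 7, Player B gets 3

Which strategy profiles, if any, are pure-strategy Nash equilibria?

(α, δ)

(α, γ): Player B prefers δ (-1 > -6) — not an equilibrium.
(α, δ): Player A gets 8 ≥ 7 from β, and Player B gets -1 ≥ -6 from γ — Nash equilibrium.
(β, γ): Player B prefers δ (3 > 0) — not an equilibrium.
(β, δ): Player A prefers α (8 > 7) — not an equilibrium.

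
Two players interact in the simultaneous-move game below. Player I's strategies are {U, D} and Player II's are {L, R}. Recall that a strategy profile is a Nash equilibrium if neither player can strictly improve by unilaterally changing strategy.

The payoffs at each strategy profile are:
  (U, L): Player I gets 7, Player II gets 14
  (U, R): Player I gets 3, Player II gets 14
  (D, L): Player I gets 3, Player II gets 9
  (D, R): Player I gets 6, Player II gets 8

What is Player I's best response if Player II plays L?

Against L, Player I earns 7 from U and 3 from D.
So U is the best response.

U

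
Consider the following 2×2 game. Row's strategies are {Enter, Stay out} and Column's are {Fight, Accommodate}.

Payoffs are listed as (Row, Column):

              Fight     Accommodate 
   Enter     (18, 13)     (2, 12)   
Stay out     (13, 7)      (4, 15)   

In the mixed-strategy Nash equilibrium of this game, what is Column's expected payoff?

37/3

First find x, the probability Row plays Enter, from Column's indifference between Fight and Accommodate: 13x + 7(1−x) = 12x + 15(1−x), giving x = 8/9.
Since Column is indifferent in equilibrium, Column's expected payoff equals the payoff from either column against (8/9, 1/9). Using Fight: 13(8/9) + 7(1/9) = 37/3.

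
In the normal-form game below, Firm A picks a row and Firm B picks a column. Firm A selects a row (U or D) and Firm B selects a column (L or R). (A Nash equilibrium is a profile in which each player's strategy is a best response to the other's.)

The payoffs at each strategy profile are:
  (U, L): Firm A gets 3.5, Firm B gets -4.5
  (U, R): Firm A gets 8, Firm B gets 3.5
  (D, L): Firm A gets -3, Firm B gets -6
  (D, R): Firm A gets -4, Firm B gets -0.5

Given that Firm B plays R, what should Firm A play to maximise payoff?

Against R, Firm A earns 8 from U and -4 from D.
So U is the best response.

U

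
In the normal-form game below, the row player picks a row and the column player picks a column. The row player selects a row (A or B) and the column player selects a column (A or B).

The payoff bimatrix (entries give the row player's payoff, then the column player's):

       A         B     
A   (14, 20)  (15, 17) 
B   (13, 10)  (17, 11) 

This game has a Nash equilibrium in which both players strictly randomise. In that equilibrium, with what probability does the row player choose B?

Let r be the probability that the row player plays A. In a completely mixed equilibrium, the column player must be indifferent between A and B.
The column player's expected payoff from A is 20r + 10(1−r); from B it is 17r + 11(1−r).
Setting these equal: 10r + 10 = 6r + 11, so r = 1/4.
Therefore the row player plays B with probability 1 − 1/4 = 3/4.

3/4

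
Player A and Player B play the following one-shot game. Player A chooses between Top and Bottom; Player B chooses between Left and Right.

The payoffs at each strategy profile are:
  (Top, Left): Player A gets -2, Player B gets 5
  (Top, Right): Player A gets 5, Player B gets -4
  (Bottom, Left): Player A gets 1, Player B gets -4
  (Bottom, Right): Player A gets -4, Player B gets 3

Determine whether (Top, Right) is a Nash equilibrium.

At (Top, Right), Player A earns 5; switching to Bottom would give -4, so Player A has no profitable deviation.
Player B earns -4; switching to Left would give 5, so Player B would deviate.
Since at least one player can profitably deviate, this is not a Nash equilibrium.

No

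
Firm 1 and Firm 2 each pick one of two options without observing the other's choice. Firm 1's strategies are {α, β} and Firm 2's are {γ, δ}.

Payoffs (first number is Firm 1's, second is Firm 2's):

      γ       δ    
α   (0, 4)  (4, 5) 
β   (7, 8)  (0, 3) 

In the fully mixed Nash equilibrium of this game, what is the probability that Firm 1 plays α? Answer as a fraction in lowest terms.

Let r be the probability that Firm 1 plays α. In a completely mixed equilibrium, Firm 2 must be indifferent between γ and δ.
Firm 2's expected payoff from γ is 4r + 8(1−r); from δ it is 5r + 3(1−r).
Setting these equal: −4r + 8 = 2r + 3, so r = 5/6.

5/6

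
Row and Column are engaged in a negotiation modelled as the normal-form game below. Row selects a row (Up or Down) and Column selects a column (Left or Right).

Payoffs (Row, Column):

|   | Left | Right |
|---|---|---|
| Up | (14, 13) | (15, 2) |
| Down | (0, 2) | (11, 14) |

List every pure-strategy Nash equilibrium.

(Up, Left): Row gets 14 ≥ 0 from Down, and Column gets 13 ≥ 2 from Right — Nash equilibrium.
(Up, Right): Column prefers Left (13 > 2) — not an equilibrium.
(Down, Left): Row prefers Up (14 > 0); Column prefers Right (14 > 2) — not an equilibrium.
(Down, Right): Row prefers Up (15 > 11) — not an equilibrium.

(Up, Left)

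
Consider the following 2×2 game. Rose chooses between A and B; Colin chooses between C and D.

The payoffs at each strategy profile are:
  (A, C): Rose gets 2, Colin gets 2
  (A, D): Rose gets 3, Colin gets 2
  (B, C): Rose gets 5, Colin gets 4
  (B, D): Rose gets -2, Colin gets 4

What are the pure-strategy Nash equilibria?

(A, D) and (B, C)

(A, C): Rose prefers B (5 > 2) — not an equilibrium.
(A, D): Rose gets 3 ≥ -2 from B, and Colin gets 2 ≥ 2 from C — Nash equilibrium.
(B, C): Rose gets 5 ≥ 2 from A, and Colin gets 4 ≥ 4 from D — Nash equilibrium.
(B, D): Rose prefers A (3 > -2) — not an equilibrium.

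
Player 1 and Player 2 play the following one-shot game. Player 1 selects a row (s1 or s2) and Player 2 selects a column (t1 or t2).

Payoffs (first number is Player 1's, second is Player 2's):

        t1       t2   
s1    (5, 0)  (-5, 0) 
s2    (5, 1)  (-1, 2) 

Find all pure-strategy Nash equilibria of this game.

(s1, t1): Player 1 gets 5 ≥ 5 from s2, and Player 2 gets 0 ≥ 0 from t2 — Nash equilibrium.
(s1, t2): Player 1 prefers s2 (-1 > -5) — not an equilibrium.
(s2, t1): Player 2 prefers t2 (2 > 1) — not an equilibrium.
(s2, t2): Player 1 gets -1 ≥ -5 from s1, and Player 2 gets 2 ≥ 1 from t1 — Nash equilibrium.

(s1, t1) and (s2, t2)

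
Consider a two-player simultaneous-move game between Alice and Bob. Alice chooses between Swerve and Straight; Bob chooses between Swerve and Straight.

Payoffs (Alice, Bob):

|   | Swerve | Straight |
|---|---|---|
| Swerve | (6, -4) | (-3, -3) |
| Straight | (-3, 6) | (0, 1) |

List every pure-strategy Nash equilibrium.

(Swerve, Swerve): Bob prefers Straight (-3 > -4) — not an equilibrium.
(Swerve, Straight): Alice prefers Straight (0 > -3) — not an equilibrium.
(Straight, Swerve): Alice prefers Swerve (6 > -3) — not an equilibrium.
(Straight, Straight): Bob prefers Swerve (6 > 1) — not an equilibrium.

none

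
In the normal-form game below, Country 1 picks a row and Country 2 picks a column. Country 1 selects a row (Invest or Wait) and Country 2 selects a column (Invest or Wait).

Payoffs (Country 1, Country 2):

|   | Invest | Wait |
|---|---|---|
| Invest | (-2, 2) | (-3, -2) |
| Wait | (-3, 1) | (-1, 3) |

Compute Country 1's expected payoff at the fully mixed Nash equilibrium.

First find y, the probability Country 2 plays Invest, from Country 1's indifference between Invest and Wait: −2y − 3(1−y) = −3y − (1−y), giving y = 2/3.
Since Country 1 is indifferent in equilibrium, Country 1's expected payoff equals the payoff from either row against (2/3, 1/3). Using Invest: −2(2/3) − 3(1/3) = -7/3.

-7/3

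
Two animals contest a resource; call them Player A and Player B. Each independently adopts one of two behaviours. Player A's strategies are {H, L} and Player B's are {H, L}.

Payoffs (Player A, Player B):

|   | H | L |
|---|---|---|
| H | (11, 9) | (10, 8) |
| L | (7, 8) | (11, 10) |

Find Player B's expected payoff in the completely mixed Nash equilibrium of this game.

First find p, the probability Player A plays H, from Player B's indifference between H and L: 9p + 8(1−p) = 8p + 10(1−p), giving p = 2/3.
Since Player B is indifferent in equilibrium, Player B's expected payoff equals the payoff from either column against (2/3, 1/3). Using H: 9(2/3) + 8(1/3) = 26/3.

26/3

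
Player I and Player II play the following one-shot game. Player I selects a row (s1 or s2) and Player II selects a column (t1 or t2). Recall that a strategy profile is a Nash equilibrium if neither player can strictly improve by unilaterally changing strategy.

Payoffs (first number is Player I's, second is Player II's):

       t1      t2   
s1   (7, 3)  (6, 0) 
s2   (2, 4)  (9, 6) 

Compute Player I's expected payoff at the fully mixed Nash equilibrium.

First find q, the probability Player II plays t1, from Player I's indifference between s1 and s2: 7q + 6(1−q) = 2q + 9(1−q), giving q = 3/8.
Since Player I is indifferent in equilibrium, Player I's expected payoff equals the payoff from either row against (3/8, 5/8). Using s1: 7(3/8) + 6(5/8) = 51/8.

51/8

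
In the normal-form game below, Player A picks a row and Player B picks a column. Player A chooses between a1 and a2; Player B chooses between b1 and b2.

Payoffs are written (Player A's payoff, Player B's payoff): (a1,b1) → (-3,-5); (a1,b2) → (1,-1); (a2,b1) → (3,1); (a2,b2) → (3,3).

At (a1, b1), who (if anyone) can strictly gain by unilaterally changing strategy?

Both

Player A at (a1, b1) earns -3; deviating to a2 yields 3 — a strict improvement.
Player B earns -5; deviating to b2 yields -1 — a strict improvement.
Both Player A and Player B have strictly profitable deviations.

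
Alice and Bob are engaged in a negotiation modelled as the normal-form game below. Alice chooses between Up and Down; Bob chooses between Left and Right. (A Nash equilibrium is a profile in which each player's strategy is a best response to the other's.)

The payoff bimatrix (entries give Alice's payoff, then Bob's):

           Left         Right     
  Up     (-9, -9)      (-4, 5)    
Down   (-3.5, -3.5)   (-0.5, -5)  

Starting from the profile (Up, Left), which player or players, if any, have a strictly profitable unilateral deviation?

Alice at (Up, Left) earns -9; deviating to Down yields -3.5 — a strict improvement.
Bob earns -9; deviating to Right yields 5 — a strict improvement.
Both Alice and Bob have strictly profitable deviations.

Both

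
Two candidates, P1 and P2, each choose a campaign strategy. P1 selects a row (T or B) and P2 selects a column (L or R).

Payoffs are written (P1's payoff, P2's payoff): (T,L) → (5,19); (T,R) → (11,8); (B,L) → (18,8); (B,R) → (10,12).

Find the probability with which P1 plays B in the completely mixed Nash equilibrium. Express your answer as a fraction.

11/15

Let r be the probability that P1 plays T. In a completely mixed equilibrium, P2 must be indifferent between L and R.
P2's expected payoff from L is 19r + 8(1−r); from R it is 8r + 12(1−r).
Setting these equal: 11r + 8 = −4r + 12, so r = 4/15.
Therefore P1 plays B with probability 1 − 4/15 = 11/15.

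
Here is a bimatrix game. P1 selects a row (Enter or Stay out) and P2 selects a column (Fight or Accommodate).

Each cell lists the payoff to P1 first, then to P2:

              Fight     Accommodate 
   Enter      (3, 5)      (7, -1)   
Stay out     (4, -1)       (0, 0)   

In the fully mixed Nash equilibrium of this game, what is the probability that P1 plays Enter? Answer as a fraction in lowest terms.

1/7

Let r be the probability that P1 plays Enter. In a completely mixed equilibrium, P2 must be indifferent between Fight and Accommodate.
P2's expected payoff from Fight is 5r − (1−r); from Accommodate it is −r.
Setting these equal: 6r − 1 = −r, so r = 1/7.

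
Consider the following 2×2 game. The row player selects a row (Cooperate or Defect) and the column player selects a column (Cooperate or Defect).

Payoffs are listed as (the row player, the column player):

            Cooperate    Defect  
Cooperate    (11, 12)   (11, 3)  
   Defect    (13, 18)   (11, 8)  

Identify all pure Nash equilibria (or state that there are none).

(Defect, Cooperate)

(Cooperate, Cooperate): the row player prefers Defect (13 > 11) — not an equilibrium.
(Cooperate, Defect): the column player prefers Cooperate (12 > 3) — not an equilibrium.
(Defect, Cooperate): the row player gets 13 ≥ 11 from Cooperate, and the column player gets 18 ≥ 8 from Defect — Nash equilibrium.
(Defect, Defect): the column player prefers Cooperate (18 > 8) — not an equilibrium.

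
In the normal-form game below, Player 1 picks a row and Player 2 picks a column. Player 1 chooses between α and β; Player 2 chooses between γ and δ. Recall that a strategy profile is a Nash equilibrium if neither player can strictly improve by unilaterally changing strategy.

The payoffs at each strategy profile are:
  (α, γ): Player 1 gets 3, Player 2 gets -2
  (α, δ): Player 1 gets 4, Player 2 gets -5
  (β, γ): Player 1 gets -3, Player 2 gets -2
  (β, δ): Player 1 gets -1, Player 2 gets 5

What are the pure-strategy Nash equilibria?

(α, γ)

(α, γ): Player 1 gets 3 ≥ -3 from β, and Player 2 gets -2 ≥ -5 from δ — Nash equilibrium.
(α, δ): Player 2 prefers γ (-2 > -5) — not an equilibrium.
(β, γ): Player 1 prefers α (3 > -3); Player 2 prefers δ (5 > -2) — not an equilibrium.
(β, δ): Player 1 prefers α (4 > -1) — not an equilibrium.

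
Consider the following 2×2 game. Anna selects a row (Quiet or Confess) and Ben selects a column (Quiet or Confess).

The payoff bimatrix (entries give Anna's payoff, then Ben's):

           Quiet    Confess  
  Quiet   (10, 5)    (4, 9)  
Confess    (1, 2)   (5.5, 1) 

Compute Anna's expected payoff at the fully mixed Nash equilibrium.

34/7

First find y, the probability Ben plays Quiet, from Anna's indifference between Quiet and Confess: 10y + 4(1−y) = y + 5.5(1−y), giving y = 1/7.
Since Anna is indifferent in equilibrium, Anna's expected payoff equals the payoff from either row against (1/7, 6/7). Using Quiet: 10(1/7) + 4(6/7) = 34/7.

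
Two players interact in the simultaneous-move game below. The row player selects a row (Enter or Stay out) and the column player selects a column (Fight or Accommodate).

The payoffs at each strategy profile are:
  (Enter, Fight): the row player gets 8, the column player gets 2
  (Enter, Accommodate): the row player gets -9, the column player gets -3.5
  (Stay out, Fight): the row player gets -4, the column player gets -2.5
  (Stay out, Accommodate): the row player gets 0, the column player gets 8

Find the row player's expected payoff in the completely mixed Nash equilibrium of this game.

-12/7

First find y, the probability the column player plays Fight, from the row player's indifference between Enter and Stay out: 8y − 9(1−y) = −4y, giving y = 3/7.
Since the row player is indifferent in equilibrium, the row player's expected payoff equals the payoff from either row against (3/7, 4/7). Using Enter: 8(3/7) − 9(4/7) = -12/7.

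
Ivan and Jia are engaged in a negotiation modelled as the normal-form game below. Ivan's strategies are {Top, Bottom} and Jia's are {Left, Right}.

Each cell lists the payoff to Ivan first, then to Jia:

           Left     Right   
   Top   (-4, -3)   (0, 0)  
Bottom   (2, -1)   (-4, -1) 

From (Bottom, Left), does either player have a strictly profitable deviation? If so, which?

Ivan at (Bottom, Left) earns 2; deviating to Top yields -4 — not better.
Jia earns -1; deviating to Right yields -1 — not better.
Neither player can strictly improve; the profile is a Nash equilibrium.

Neither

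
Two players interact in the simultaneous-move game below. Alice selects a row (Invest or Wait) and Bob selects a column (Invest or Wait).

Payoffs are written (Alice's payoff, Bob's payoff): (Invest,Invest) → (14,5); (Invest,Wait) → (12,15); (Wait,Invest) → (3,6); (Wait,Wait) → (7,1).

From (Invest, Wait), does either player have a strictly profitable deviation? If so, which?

Alice at (Invest, Wait) earns 12; deviating to Wait yields 7 — not better.
Bob earns 15; deviating to Invest yields 5 — not better.
Neither player can strictly improve; the profile is a Nash equilibrium.

Neither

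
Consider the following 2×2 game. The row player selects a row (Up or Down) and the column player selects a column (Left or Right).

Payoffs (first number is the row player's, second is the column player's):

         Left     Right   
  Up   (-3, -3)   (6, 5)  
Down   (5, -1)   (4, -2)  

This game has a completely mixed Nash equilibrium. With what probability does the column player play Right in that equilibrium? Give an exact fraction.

Let c be the probability that the column player plays Left. In a completely mixed equilibrium, the row player must be indifferent between Up and Down.
The row player's expected payoff from Up is −3c + 6(1−c); from Down it is 5c + 4(1−c).
Setting these equal: −9c + 6 = c + 4, so c = 1/5.
Therefore the column player plays Right with probability 1 − 1/5 = 4/5.

4/5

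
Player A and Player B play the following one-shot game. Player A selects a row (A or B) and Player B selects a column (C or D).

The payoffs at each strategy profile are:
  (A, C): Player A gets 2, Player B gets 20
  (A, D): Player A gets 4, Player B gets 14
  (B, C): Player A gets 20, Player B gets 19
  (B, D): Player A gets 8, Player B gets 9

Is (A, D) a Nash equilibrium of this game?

At (A, D), Player A earns 4; switching to B would give 8, so Player A would deviate.
Player B earns 14; switching to C would give 20, so Player B would deviate.
Since at least one player can profitably deviate, this is not a Nash equilibrium.

No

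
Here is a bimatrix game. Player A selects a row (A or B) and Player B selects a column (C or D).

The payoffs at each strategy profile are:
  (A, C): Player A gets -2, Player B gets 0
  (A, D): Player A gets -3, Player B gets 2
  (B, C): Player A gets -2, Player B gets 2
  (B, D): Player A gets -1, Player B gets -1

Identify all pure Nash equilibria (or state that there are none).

(A, C): Player B prefers D (2 > 0) — not an equilibrium.
(A, D): Player A prefers B (-1 > -3) — not an equilibrium.
(B, C): Player A gets -2 ≥ -2 from A, and Player B gets 2 ≥ -1 from D — Nash equilibrium.
(B, D): Player B prefers C (2 > -1) — not an equilibrium.

(B, C)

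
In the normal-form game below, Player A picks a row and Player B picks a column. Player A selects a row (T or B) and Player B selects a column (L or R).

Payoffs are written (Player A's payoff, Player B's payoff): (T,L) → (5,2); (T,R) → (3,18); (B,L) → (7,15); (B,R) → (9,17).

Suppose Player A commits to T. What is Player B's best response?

Against T, Player B earns 2 from L and 18 from R.
So R is the best response.

R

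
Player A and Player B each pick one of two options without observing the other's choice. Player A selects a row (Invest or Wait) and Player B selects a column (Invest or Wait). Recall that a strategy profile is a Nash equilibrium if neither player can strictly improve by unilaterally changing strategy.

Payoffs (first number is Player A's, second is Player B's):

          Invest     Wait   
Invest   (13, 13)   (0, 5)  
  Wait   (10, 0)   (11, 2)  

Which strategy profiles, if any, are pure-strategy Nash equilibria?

(Invest, Invest) and (Wait, Wait)

(Invest, Invest): Player A gets 13 ≥ 10 from Wait, and Player B gets 13 ≥ 5 from Wait — Nash equilibrium.
(Invest, Wait): Player A prefers Wait (11 > 0); Player B prefers Invest (13 > 5) — not an equilibrium.
(Wait, Invest): Player A prefers Invest (13 > 10); Player B prefers Wait (2 > 0) — not an equilibrium.
(Wait, Wait): Player A gets 11 ≥ 0 from Invest, and Player B gets 2 ≥ 0 from Invest — Nash equilibrium.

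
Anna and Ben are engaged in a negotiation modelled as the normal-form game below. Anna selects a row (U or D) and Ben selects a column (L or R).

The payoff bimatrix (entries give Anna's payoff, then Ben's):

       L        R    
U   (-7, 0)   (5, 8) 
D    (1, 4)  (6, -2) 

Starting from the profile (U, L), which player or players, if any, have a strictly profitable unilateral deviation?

Anna at (U, L) earns -7; deviating to D yields 1 — a strict improvement.
Ben earns 0; deviating to R yields 8 — a strict improvement.
Both Anna and Ben have strictly profitable deviations.

Both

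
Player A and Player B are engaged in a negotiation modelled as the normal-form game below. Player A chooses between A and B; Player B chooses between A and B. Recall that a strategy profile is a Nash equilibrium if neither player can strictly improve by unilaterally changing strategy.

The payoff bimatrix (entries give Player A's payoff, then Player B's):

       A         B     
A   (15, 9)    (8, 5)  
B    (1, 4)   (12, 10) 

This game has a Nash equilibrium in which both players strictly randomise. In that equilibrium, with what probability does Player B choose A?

2/9

Let q be the probability that Player B plays A. In a completely mixed equilibrium, Player A must be indifferent between A and B.
Player A's expected payoff from A is 15q + 8(1−q); from B it is q + 12(1−q).
Setting these equal: 7q + 8 = −11q + 12, so q = 2/9.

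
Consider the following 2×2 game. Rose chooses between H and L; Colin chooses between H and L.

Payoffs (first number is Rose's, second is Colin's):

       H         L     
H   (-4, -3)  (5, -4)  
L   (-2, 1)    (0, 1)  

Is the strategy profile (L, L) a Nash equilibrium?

At (L, L), Rose earns 0; switching to H would give 5, so Rose would deviate.
Colin earns 1; switching to H would give 1, so Colin has no profitable deviation.
Since at least one player can profitably deviate, this is not a Nash equilibrium.

No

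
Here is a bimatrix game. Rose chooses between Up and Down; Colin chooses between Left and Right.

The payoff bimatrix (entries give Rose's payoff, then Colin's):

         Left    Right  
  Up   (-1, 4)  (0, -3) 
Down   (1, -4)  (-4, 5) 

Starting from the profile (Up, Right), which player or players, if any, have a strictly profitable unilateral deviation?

Colin

Rose at (Up, Right) earns 0; deviating to Down yields -4 — not better.
Colin earns -3; deviating to Left yields 4 — a strict improvement.
Only Colin has a strictly profitable deviation.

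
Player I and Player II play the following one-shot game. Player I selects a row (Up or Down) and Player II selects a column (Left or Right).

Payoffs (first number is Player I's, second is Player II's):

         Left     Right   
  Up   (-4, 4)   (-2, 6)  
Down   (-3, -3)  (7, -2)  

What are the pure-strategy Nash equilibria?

(Up, Left): Player I prefers Down (-3 > -4); Player II prefers Right (6 > 4) — not an equilibrium.
(Up, Right): Player I prefers Down (7 > -2) — not an equilibrium.
(Down, Left): Player II prefers Right (-2 > -3) — not an equilibrium.
(Down, Right): Player I gets 7 ≥ -2 from Up, and Player II gets -2 ≥ -3 from Left — Nash equilibrium.

(Down, Right)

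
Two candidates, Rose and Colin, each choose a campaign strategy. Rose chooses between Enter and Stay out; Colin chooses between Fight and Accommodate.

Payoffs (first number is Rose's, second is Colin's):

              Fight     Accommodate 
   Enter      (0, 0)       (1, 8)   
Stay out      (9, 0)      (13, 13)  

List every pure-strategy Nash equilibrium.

(Enter, Fight): Rose prefers Stay out (9 > 0); Colin prefers Accommodate (8 > 0) — not an equilibrium.
(Enter, Accommodate): Rose prefers Stay out (13 > 1) — not an equilibrium.
(Stay out, Fight): Colin prefers Accommodate (13 > 0) — not an equilibrium.
(Stay out, Accommodate): Rose gets 13 ≥ 1 from Enter, and Colin gets 13 ≥ 0 from Fight — Nash equilibrium.

(Stay out, Accommodate)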